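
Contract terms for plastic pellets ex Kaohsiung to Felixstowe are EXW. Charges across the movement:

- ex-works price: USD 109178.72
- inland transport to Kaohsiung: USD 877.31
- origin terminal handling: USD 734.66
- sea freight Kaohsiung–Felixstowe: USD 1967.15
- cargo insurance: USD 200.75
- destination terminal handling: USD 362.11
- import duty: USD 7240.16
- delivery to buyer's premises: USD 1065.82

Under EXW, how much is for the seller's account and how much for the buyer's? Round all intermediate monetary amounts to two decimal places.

EXW: the seller makes goods available at their premises; the buyer bears all onward costs.
Seller's account: goods 109178.72 = 109178.72
Buyer's account: inland to port 877.31 + origin terminal 734.66 + freight 1967.15 + insurance 200.75 + destination terminal 362.11 + duty 7240.16 + delivery 1065.82 = 12447.96

Seller: USD 109178.72; buyer: USD 12447.96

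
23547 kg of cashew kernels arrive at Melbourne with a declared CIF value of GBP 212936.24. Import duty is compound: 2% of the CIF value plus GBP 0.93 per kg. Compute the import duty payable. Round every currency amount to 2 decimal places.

Ad valorem component: 212936.24 × 2% = 4258.72
Specific component: 23547 × 0.93 = 21898.71
Import duty = 4258.72 + 21898.71 = 26157.43

Import duty: GBP 26157.43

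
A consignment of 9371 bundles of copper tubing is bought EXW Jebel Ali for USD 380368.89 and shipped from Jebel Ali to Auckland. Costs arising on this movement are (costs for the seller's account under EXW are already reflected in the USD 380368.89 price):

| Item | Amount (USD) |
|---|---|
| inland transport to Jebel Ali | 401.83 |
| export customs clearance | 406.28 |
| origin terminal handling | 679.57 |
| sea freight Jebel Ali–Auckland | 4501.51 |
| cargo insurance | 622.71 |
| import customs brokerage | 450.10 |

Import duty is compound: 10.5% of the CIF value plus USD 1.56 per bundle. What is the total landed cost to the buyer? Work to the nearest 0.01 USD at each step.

EXW: the seller makes goods available at their premises; the buyer bears all onward costs.
CIF value = EXW price + inland to port + export clearance + origin terminal + freight + insurance = 380368.89 + 401.83 + 406.28 + 679.57 + 4501.51 + 622.71 = 386980.79
Ad valorem component: 386980.79 × 10.5% = 40632.98
Specific component: 9371 × 1.56 = 14618.76
Import duty = 40632.98 + 14618.76 = 55251.74
Buyer bears: inland to port 401.83 + export clearance 406.28 + origin terminal 679.57 + freight 4501.51 + insurance 622.71 + brokerage 450.10 + duty 55251.74 = 62313.74
Landed cost = invoice 380368.89 + 62313.74 = 442682.63

Total landed cost: USD 442682.63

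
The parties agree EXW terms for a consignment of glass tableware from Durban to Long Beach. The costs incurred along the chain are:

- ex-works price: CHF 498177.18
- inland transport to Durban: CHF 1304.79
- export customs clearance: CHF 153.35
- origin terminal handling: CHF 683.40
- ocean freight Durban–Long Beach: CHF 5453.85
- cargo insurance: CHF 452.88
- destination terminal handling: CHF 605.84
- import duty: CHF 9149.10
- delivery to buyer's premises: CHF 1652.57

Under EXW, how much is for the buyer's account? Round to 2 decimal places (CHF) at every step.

Buyer's account: CHF 19455.78

EXW: the seller makes goods available at their premises; the buyer bears all onward costs.
Seller's account: goods 498177.18 = 498177.18
Buyer's account: inland to port 1304.79 + export clearance 153.35 + origin terminal 683.40 + freight 5453.85 + insurance 452.88 + destination terminal 605.84 + duty 9149.10 + delivery 1652.57 = 19455.78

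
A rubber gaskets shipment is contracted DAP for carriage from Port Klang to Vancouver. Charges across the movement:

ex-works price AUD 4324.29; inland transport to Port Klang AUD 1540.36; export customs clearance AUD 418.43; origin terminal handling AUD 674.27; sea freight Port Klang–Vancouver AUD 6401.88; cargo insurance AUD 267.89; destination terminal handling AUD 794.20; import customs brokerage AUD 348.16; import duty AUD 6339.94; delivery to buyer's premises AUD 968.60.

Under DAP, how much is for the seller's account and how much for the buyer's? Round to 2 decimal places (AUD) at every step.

DAP: the seller bears all costs to the named destination except import duty and clearance.
Seller's account: goods 4324.29 + inland to port 1540.36 + export clearance 418.43 + origin terminal 674.27 + freight 6401.88 + insurance 267.89 + destination terminal 794.20 + delivery 968.60 = 15389.92
Buyer's account: brokerage 348.16 + duty 6339.94 = 6688.10

Seller: AUD 15389.92; buyer: AUD 6688.10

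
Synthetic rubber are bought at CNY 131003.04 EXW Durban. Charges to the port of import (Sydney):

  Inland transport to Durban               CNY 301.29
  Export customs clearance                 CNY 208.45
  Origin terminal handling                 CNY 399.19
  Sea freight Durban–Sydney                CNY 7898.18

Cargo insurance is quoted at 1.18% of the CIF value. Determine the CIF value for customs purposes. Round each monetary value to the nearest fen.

Let C be the CIF value. C = EXW price + pre-shipment costs + freight + 1.18% × C
C − 1.18% × C = 131003.04 + 301.29 + 208.45 + 399.19 + 7898.18
0.9882 × C = 139810.15
C = 139810.15 / 0.9882 = 141479.61
Insurance premium = 1.18% × 141479.61 = 1669.46

CIF value: CNY 141479.61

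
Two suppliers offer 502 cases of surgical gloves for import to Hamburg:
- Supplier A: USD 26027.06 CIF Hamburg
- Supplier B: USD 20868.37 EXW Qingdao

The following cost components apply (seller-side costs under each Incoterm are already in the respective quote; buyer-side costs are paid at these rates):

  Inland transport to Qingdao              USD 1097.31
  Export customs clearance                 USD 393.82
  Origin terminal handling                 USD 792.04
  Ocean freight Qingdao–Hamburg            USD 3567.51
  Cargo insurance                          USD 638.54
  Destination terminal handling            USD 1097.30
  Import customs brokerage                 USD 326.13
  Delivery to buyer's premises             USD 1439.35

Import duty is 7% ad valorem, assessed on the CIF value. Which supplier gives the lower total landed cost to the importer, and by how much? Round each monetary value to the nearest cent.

Supplier A (CIF):
The CIF price already equals the CIF value: 26027.06
Import duty = 26027.06 × 7% = 1821.89
Buyer bears (A): 1097.30 + 326.13 + 1439.35 = 2862.78
Landed cost (A) = invoice 26027.06 + 2862.78 + duty 1821.89 = 30711.73
Supplier B (EXW):
CIF value = EXW price + inland to port + export clearance + origin terminal + freight + insurance = 20868.37 + 1097.31 + 393.82 + 792.04 + 3567.51 + 638.54 = 27357.59
Import duty = 27357.59 × 7% = 1915.03
Buyer bears (B): 1097.31 + 393.82 + 792.04 + 3567.51 + 638.54 + 1097.30 + 326.13 + 1439.35 = 9352.00
Landed cost (B) = invoice 20868.37 + 9352.00 + duty 1915.03 = 32135.40
Difference = |30711.73 − 32135.40| = 1423.67

Supplier A is cheaper by USD 1423.67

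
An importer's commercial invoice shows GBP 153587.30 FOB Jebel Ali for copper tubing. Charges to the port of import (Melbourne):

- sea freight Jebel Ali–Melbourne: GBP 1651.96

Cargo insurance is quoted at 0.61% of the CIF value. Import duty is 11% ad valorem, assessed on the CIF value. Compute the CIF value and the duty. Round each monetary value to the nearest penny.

Let C be the CIF value. C = FOB price + freight + 0.61% × C
C − 0.61% × C = 153587.30 + 1651.96
0.9939 × C = 155239.26
C = 155239.26 / 0.9939 = 156192.03
Insurance premium = 0.61% × 156192.03 = 952.77
Import duty = 156192.03 × 11% = 17181.12

CIF value: GBP 156192.03; import duty: GBP 17181.12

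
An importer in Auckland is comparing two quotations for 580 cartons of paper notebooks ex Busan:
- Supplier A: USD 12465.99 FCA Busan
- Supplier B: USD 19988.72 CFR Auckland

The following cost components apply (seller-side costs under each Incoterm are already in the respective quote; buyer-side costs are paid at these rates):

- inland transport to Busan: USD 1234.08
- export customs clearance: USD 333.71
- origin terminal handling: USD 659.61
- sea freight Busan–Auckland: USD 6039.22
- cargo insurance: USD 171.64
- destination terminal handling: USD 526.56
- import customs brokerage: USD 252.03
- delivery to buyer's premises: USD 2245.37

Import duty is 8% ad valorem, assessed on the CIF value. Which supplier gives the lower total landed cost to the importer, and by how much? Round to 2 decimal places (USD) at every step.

Supplier A is cheaper by USD 889.81

Supplier A (FCA):
CIF value = FCA price + origin terminal + freight + insurance = 12465.99 + 659.61 + 6039.22 + 171.64 = 19336.46
Import duty = 19336.46 × 8% = 1546.92
Buyer bears (A): 659.61 + 6039.22 + 171.64 + 526.56 + 252.03 + 2245.37 = 9894.43
Landed cost (A) = invoice 12465.99 + 9894.43 + duty 1546.92 = 23907.34
Supplier B (CFR):
CIF value = CFR price + insurance = 19988.72 + 171.64 = 20160.36
Import duty = 20160.36 × 8% = 1612.83
Buyer bears (B): 171.64 + 526.56 + 252.03 + 2245.37 = 3195.60
Landed cost (B) = invoice 19988.72 + 3195.60 + duty 1612.83 = 24797.15
Difference = |23907.34 − 24797.15| = 889.81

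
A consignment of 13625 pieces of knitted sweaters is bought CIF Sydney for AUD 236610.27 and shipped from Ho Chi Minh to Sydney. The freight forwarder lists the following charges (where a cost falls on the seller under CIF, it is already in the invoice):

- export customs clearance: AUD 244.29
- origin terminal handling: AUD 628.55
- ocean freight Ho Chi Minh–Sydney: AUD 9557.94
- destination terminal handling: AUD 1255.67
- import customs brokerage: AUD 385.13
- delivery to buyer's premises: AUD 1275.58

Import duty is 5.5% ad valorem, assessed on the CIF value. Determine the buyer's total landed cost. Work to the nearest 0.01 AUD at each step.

CIF: the seller pays costs through ocean freight and marine insurance to the destination port.
Already in the invoice (seller's account under CIF): export clearance, origin terminal, freight — exclude.
The CIF price already equals the CIF value: 236610.27
Import duty = 236610.27 × 5.5% = 13013.56
Buyer bears: destination terminal 1255.67 + brokerage 385.13 + delivery 1275.58 + duty 13013.56 = 15929.94
Landed cost = invoice 236610.27 + 15929.94 = 252540.21

Total landed cost: AUD 252540.21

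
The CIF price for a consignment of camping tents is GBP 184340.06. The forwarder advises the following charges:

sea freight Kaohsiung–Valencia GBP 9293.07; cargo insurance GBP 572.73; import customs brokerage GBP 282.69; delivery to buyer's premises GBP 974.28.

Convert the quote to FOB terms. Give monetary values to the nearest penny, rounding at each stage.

Not relevant to the conversion: delivery, brokerage — on the buyer under both terms; not part of either seller's price.
From CIF to FOB, the seller no longer bears: freight, insurance.
FOB price = 184340.06 − 9293.07 − 572.73 = 174474.26

FOB price: GBP 174474.26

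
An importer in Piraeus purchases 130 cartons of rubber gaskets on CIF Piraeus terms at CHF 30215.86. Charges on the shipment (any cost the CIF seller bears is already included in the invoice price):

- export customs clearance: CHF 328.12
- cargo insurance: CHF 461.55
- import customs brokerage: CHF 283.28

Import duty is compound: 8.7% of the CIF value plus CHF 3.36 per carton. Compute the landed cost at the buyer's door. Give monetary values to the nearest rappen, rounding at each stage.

Total landed cost: CHF 33564.72

CIF: the seller pays costs through ocean freight and marine insurance to the destination port.
Already in the invoice (seller's account under CIF): export clearance, insurance — exclude.
The CIF price already equals the CIF value: 30215.86
Ad valorem component: 30215.86 × 8.7% = 2628.78
Specific component: 130 × 3.36 = 436.80
Import duty = 2628.78 + 436.80 = 3065.58
Buyer bears: brokerage 283.28 + duty 3065.58 = 3348.86
Landed cost = invoice 30215.86 + 3348.86 = 33564.72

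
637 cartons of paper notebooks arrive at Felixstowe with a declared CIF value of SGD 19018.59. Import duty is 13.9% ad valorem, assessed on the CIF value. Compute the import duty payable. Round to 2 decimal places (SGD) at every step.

Import duty = 19018.59 × 13.9% = 2643.58

Import duty: SGD 2643.58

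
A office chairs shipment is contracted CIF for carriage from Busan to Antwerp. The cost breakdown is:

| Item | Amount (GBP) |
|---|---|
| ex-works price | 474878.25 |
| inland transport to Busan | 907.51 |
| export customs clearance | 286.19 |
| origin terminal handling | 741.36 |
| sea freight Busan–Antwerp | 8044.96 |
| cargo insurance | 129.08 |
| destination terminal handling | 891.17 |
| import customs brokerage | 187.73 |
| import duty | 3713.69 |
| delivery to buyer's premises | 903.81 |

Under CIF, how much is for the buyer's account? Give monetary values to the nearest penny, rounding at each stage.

Buyer's account: GBP 5696.40

CIF: the seller pays costs through ocean freight and marine insurance to the destination port.
Seller's account: goods 474878.25 + inland to port 907.51 + export clearance 286.19 + origin terminal 741.36 + freight 8044.96 + insurance 129.08 = 484987.35
Buyer's account: destination terminal 891.17 + brokerage 187.73 + duty 3713.69 + delivery 903.81 = 5696.40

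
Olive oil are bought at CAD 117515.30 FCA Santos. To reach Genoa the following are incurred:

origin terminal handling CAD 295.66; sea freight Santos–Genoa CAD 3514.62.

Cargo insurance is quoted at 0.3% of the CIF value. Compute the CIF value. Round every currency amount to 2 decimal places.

Let C be the CIF value. C = FCA price + pre-shipment costs + freight + 0.3% × C
C − 0.3% × C = 117515.30 + 295.66 + 3514.62
0.997 × C = 121325.58
C = 121325.58 / 0.997 = 121690.65
Insurance premium = 0.3% × 121690.65 = 365.07

CIF value: CAD 121690.65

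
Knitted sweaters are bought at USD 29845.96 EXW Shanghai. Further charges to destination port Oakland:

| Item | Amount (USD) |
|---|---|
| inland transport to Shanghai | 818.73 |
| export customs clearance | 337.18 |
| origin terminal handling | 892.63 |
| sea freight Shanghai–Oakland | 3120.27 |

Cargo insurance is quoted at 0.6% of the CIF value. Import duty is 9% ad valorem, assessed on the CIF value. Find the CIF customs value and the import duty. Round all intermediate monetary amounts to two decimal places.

CIF value: USD 35226.13; import duty: USD 3170.35

Let C be the CIF value. C = EXW price + pre-shipment costs + freight + 0.6% × C
C − 0.6% × C = 29845.96 + 818.73 + 337.18 + 892.63 + 3120.27
0.994 × C = 35014.77
C = 35014.77 / 0.994 = 35226.13
Insurance premium = 0.6% × 35226.13 = 211.36
Import duty = 35226.13 × 9% = 3170.35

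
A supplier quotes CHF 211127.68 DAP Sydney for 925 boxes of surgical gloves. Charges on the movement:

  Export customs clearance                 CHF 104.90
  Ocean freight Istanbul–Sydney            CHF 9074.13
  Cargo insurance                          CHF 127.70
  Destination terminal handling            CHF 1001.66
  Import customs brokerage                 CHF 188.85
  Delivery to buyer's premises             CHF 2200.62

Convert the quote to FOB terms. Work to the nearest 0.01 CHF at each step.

Not relevant to the conversion: export clearance — on the seller under both DAP and FOB; already in the DAP price and stays in the FOB price. brokerage — on the buyer under both terms; not part of either seller's price.
From DAP to FOB, the seller no longer bears: freight, insurance, destination terminal, delivery.
FOB price = 211127.68 − 9074.13 − 127.70 − 1001.66 − 2200.62 = 198723.57

FOB price: CHF 198723.57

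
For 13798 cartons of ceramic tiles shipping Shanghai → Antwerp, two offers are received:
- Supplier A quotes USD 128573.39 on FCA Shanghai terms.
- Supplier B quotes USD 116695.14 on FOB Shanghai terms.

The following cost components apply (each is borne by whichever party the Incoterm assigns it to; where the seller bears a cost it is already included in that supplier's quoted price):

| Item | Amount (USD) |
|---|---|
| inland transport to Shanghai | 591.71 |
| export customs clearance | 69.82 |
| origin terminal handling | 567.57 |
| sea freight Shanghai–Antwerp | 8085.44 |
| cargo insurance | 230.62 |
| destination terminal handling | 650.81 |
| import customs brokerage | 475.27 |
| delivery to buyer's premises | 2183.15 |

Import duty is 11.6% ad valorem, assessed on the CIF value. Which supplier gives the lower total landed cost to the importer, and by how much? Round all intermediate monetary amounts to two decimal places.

Supplier B is cheaper by USD 13889.53

Supplier A (FCA):
CIF value = FCA price + origin terminal + freight + insurance = 128573.39 + 567.57 + 8085.44 + 230.62 = 137457.02
Import duty = 137457.02 × 11.6% = 15945.01
Buyer bears (A): 567.57 + 8085.44 + 230.62 + 650.81 + 475.27 + 2183.15 = 12192.86
Landed cost (A) = invoice 128573.39 + 12192.86 + duty 15945.01 = 156711.26
Supplier B (FOB):
CIF value = FOB price + freight + insurance = 116695.14 + 8085.44 + 230.62 = 125011.20
Import duty = 125011.20 × 11.6% = 14501.30
Buyer bears (B): 8085.44 + 230.62 + 650.81 + 475.27 + 2183.15 = 11625.29
Landed cost (B) = invoice 116695.14 + 11625.29 + duty 14501.30 = 142821.73
Difference = |156711.26 − 142821.73| = 13889.53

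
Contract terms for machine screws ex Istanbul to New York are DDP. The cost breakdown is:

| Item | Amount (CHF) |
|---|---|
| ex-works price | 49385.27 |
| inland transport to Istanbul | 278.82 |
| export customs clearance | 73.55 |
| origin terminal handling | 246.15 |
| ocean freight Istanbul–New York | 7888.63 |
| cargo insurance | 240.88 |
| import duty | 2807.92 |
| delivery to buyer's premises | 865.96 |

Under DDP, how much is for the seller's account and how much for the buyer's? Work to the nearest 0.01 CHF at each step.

Seller: CHF 61787.18; buyer: CHF 0.00

DDP: the seller bears all costs including import duty.
Seller's account: goods 49385.27 + inland to port 278.82 + export clearance 73.55 + origin terminal 246.15 + freight 7888.63 + insurance 240.88 + duty 2807.92 + delivery 865.96 = 61787.18
Buyer's account: 0.00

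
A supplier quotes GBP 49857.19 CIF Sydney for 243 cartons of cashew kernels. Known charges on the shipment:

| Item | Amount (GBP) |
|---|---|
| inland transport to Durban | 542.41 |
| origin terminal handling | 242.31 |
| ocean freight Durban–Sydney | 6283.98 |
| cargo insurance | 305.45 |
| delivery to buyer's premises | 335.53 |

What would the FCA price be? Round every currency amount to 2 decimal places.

Not relevant to the conversion: inland to port — on the seller under both CIF and FCA; already in the CIF price and stays in the FCA price. delivery — on the buyer under both terms; not part of either seller's price.
From CIF to FCA, the seller no longer bears: origin terminal, freight, insurance.
FCA price = 49857.19 − 242.31 − 6283.98 − 305.45 = 43025.45

FCA price: GBP 43025.45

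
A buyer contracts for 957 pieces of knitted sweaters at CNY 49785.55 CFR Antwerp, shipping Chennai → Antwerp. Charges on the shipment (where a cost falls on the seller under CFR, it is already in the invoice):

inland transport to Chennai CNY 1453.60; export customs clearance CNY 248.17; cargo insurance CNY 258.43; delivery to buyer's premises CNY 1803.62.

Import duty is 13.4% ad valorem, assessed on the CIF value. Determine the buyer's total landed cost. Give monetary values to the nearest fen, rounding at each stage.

Total landed cost: CNY 58553.49

CFR: the seller pays costs through ocean freight to the destination port, but not insurance.
Already in the invoice (seller's account under CFR): inland to port, export clearance — exclude.
CIF value = CFR price + insurance = 49785.55 + 258.43 = 50043.98
Import duty = 50043.98 × 13.4% = 6705.89
Buyer bears: insurance 258.43 + delivery 1803.62 + duty 6705.89 = 8767.94
Landed cost = invoice 49785.55 + 8767.94 = 58553.49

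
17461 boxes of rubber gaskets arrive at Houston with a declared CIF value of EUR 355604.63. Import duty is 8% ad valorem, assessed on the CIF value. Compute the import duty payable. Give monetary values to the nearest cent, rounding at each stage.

Import duty: EUR 28448.37

Import duty = 355604.63 × 8% = 28448.37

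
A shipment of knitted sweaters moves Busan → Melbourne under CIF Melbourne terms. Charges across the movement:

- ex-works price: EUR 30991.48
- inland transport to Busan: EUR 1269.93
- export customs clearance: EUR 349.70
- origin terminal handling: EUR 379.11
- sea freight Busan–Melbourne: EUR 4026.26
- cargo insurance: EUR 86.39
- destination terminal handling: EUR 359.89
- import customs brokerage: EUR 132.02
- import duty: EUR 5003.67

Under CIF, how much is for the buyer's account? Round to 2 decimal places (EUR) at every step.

CIF: the seller pays costs through ocean freight and marine insurance to the destination port.
Seller's account: goods 30991.48 + inland to port 1269.93 + export clearance 349.70 + origin terminal 379.11 + freight 4026.26 + insurance 86.39 = 37102.87
Buyer's account: destination terminal 359.89 + brokerage 132.02 + duty 5003.67 = 5495.58

Buyer's account: EUR 5495.58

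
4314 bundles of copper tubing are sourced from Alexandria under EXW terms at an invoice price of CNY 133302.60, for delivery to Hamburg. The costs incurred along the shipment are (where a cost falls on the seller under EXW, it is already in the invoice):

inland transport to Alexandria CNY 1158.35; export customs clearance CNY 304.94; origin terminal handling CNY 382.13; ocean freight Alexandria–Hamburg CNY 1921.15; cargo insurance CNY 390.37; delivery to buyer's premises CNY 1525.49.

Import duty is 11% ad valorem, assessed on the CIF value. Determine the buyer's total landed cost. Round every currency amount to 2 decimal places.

Total landed cost: CNY 154105.58

EXW: the seller makes goods available at their premises; the buyer bears all onward costs.
CIF value = EXW price + inland to port + export clearance + origin terminal + freight + insurance = 133302.60 + 1158.35 + 304.94 + 382.13 + 1921.15 + 390.37 = 137459.54
Import duty = 137459.54 × 11% = 15120.55
Buyer bears: inland to port 1158.35 + export clearance 304.94 + origin terminal 382.13 + freight 1921.15 + insurance 390.37 + delivery 1525.49 + duty 15120.55 = 20802.98
Landed cost = invoice 133302.60 + 20802.98 = 154105.58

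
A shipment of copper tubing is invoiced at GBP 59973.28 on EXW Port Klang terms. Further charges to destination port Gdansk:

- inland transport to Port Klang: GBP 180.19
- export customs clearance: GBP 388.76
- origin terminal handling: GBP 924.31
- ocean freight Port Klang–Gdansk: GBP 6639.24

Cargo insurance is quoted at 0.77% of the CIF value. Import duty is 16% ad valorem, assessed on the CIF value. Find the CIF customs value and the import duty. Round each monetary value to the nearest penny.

CIF value: GBP 68634.26; import duty: GBP 10981.48

Let C be the CIF value. C = EXW price + pre-shipment costs + freight + 0.77% × C
C − 0.77% × C = 59973.28 + 180.19 + 388.76 + 924.31 + 6639.24
0.9923 × C = 68105.78
C = 68105.78 / 0.9923 = 68634.26
Insurance premium = 0.77% × 68634.26 = 528.48
Import duty = 68634.26 × 16% = 10981.48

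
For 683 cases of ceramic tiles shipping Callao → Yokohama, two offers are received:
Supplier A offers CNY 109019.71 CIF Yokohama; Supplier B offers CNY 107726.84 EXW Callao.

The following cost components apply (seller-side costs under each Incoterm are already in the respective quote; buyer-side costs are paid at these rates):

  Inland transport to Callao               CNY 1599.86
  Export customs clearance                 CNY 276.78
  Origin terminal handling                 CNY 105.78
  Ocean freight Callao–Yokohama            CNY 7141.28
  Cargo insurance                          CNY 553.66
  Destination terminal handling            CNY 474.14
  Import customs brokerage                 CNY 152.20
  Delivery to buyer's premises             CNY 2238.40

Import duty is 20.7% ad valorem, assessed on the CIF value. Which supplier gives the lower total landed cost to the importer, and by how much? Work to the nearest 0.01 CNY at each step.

Supplier A (CIF):
The CIF price already equals the CIF value: 109019.71
Import duty = 109019.71 × 20.7% = 22567.08
Buyer bears (A): 474.14 + 152.20 + 2238.40 = 2864.74
Landed cost (A) = invoice 109019.71 + 2864.74 + duty 22567.08 = 134451.53
Supplier B (EXW):
CIF value = EXW price + inland to port + export clearance + origin terminal + freight + insurance = 107726.84 + 1599.86 + 276.78 + 105.78 + 7141.28 + 553.66 = 117404.20
Import duty = 117404.20 × 20.7% = 24302.67
Buyer bears (B): 1599.86 + 276.78 + 105.78 + 7141.28 + 553.66 + 474.14 + 152.20 + 2238.40 = 12542.10
Landed cost (B) = invoice 107726.84 + 12542.10 + duty 24302.67 = 144571.61
Difference = |134451.53 − 144571.61| = 10120.08

Supplier A is cheaper by CNY 10120.08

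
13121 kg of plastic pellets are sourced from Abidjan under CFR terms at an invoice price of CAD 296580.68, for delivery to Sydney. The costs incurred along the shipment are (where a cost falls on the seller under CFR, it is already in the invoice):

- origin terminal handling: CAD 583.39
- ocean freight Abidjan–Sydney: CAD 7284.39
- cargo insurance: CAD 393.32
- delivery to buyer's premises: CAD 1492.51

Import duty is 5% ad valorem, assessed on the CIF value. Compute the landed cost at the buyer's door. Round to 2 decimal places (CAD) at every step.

CFR: the seller pays costs through ocean freight to the destination port, but not insurance.
Already in the invoice (seller's account under CFR): origin terminal, freight — exclude.
CIF value = CFR price + insurance = 296580.68 + 393.32 = 296974.00
Import duty = 296974.00 × 5% = 14848.70
Buyer bears: insurance 393.32 + delivery 1492.51 + duty 14848.70 = 16734.53
Landed cost = invoice 296580.68 + 16734.53 = 313315.21

Total landed cost: CAD 313315.21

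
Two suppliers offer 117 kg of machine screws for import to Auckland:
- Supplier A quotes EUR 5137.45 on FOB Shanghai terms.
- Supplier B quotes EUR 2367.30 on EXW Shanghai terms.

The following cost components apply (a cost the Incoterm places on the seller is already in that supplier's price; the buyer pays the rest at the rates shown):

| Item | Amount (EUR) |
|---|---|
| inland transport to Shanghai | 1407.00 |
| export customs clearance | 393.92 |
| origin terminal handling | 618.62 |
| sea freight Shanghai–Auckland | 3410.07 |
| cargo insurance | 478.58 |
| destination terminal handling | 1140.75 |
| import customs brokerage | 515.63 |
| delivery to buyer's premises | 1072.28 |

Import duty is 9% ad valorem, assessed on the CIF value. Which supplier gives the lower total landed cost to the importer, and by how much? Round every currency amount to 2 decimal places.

Supplier A (FOB):
CIF value = FOB price + freight + insurance = 5137.45 + 3410.07 + 478.58 = 9026.10
Import duty = 9026.10 × 9% = 812.35
Buyer bears (A): 3410.07 + 478.58 + 1140.75 + 515.63 + 1072.28 = 6617.31
Landed cost (A) = invoice 5137.45 + 6617.31 + duty 812.35 = 12567.11
Supplier B (EXW):
CIF value = EXW price + inland to port + export clearance + origin terminal + freight + insurance = 2367.30 + 1407.00 + 393.92 + 618.62 + 3410.07 + 478.58 = 8675.49
Import duty = 8675.49 × 9% = 780.79
Buyer bears (B): 1407.00 + 393.92 + 618.62 + 3410.07 + 478.58 + 1140.75 + 515.63 + 1072.28 = 9036.85
Landed cost (B) = invoice 2367.30 + 9036.85 + duty 780.79 = 12184.94
Difference = |12567.11 − 12184.94| = 382.17

Supplier B is cheaper by EUR 382.17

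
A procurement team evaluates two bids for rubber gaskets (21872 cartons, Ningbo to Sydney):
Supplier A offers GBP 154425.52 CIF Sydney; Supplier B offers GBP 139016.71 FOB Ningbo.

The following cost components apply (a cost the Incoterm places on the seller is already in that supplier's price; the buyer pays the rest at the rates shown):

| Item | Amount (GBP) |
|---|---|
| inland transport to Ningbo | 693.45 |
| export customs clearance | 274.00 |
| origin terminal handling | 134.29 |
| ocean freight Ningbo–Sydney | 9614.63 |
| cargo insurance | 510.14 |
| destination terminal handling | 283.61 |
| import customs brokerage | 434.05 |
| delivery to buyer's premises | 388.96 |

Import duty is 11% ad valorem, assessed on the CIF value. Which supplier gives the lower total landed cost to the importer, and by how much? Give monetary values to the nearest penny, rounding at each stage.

Supplier A (CIF):
The CIF price already equals the CIF value: 154425.52
Import duty = 154425.52 × 11% = 16986.81
Buyer bears (A): 283.61 + 434.05 + 388.96 = 1106.62
Landed cost (A) = invoice 154425.52 + 1106.62 + duty 16986.81 = 172518.95
Supplier B (FOB):
CIF value = FOB price + freight + insurance = 139016.71 + 9614.63 + 510.14 = 149141.48
Import duty = 149141.48 × 11% = 16405.56
Buyer bears (B): 9614.63 + 510.14 + 283.61 + 434.05 + 388.96 = 11231.39
Landed cost (B) = invoice 139016.71 + 11231.39 + duty 16405.56 = 166653.66
Difference = |172518.95 − 166653.66| = 5865.29

Supplier B is cheaper by GBP 5865.29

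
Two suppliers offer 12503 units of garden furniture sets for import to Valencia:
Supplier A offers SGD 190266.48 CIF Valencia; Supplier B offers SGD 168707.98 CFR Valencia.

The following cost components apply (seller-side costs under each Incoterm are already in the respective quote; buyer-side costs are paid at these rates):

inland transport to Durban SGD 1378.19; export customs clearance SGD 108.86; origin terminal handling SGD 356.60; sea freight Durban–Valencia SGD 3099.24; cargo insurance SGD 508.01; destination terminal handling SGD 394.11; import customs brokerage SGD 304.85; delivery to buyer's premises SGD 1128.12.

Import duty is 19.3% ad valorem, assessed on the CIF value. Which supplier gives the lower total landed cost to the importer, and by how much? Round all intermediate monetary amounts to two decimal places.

Supplier B is cheaper by SGD 25113.23

Supplier A (CIF):
The CIF price already equals the CIF value: 190266.48
Import duty = 190266.48 × 19.3% = 36721.43
Buyer bears (A): 394.11 + 304.85 + 1128.12 = 1827.08
Landed cost (A) = invoice 190266.48 + 1827.08 + duty 36721.43 = 228814.99
Supplier B (CFR):
CIF value = CFR price + insurance = 168707.98 + 508.01 = 169215.99
Import duty = 169215.99 × 19.3% = 32658.69
Buyer bears (B): 508.01 + 394.11 + 304.85 + 1128.12 = 2335.09
Landed cost (B) = invoice 168707.98 + 2335.09 + duty 32658.69 = 203701.76
Difference = |228814.99 − 203701.76| = 25113.23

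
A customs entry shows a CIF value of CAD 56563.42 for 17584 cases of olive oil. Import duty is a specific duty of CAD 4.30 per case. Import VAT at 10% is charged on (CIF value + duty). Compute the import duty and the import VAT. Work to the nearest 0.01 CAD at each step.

Import duty = 17584 × 4.30 = 75611.20
VAT base = CIF + duty = 56563.42 + 75611.20 = 132174.62
Import VAT = 132174.62 × 10% = 13217.46

Import duty: CAD 75611.20; import VAT: CAD 13217.46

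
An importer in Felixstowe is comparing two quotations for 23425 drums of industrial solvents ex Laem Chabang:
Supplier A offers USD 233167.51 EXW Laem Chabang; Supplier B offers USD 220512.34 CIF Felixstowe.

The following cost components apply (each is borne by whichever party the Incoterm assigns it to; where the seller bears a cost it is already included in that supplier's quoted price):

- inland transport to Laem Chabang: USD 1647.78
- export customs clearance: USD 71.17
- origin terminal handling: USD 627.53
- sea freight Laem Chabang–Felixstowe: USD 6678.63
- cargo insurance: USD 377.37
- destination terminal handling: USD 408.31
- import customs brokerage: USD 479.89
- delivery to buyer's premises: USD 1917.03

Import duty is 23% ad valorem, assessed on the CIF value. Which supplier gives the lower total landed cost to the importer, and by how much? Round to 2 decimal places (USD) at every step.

Supplier A (EXW):
CIF value = EXW price + inland to port + export clearance + origin terminal + freight + insurance = 233167.51 + 1647.78 + 71.17 + 627.53 + 6678.63 + 377.37 = 242569.99
Import duty = 242569.99 × 23% = 55791.10
Buyer bears (A): 1647.78 + 71.17 + 627.53 + 6678.63 + 377.37 + 408.31 + 479.89 + 1917.03 = 12207.71
Landed cost (A) = invoice 233167.51 + 12207.71 + duty 55791.10 = 301166.32
Supplier B (CIF):
The CIF price already equals the CIF value: 220512.34
Import duty = 220512.34 × 23% = 50717.84
Buyer bears (B): 408.31 + 479.89 + 1917.03 = 2805.23
Landed cost (B) = invoice 220512.34 + 2805.23 + duty 50717.84 = 274035.41
Difference = |301166.32 − 274035.41| = 27130.91

Supplier B is cheaper by USD 27130.91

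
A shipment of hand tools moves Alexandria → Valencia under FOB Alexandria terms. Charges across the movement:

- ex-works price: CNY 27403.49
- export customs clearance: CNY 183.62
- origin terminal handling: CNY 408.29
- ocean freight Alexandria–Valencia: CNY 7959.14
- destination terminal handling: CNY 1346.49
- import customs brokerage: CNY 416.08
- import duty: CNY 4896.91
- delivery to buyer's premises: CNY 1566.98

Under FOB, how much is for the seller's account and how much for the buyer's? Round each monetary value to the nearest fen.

Seller: CNY 27995.40; buyer: CNY 16185.60

FOB: the seller bears costs until goods are on board at the origin port; the buyer bears freight, insurance and all costs thereafter.
Seller's account: goods 27403.49 + export clearance 183.62 + origin terminal 408.29 = 27995.40
Buyer's account: freight 7959.14 + destination terminal 1346.49 + brokerage 416.08 + duty 4896.91 + delivery 1566.98 = 16185.60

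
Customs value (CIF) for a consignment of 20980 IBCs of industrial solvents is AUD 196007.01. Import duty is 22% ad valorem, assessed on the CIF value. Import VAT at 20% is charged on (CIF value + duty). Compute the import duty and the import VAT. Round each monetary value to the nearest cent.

Import duty: AUD 43121.54; import VAT: AUD 47825.71

Import duty = 196007.01 × 22% = 43121.54
VAT base = CIF + duty = 196007.01 + 43121.54 = 239128.55
Import VAT = 239128.55 × 20% = 47825.71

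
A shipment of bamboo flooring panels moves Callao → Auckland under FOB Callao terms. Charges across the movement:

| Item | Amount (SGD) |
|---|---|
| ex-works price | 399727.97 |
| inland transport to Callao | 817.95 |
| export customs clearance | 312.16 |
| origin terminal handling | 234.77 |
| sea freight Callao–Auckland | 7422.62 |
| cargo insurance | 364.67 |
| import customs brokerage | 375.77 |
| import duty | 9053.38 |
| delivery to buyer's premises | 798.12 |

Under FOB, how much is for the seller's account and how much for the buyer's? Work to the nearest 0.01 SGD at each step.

Seller: SGD 401092.85; buyer: SGD 18014.56

FOB: the seller bears costs until goods are on board at the origin port; the buyer bears freight, insurance and all costs thereafter.
Seller's account: goods 399727.97 + inland to port 817.95 + export clearance 312.16 + origin terminal 234.77 = 401092.85
Buyer's account: freight 7422.62 + insurance 364.67 + brokerage 375.77 + duty 9053.38 + delivery 798.12 = 18014.56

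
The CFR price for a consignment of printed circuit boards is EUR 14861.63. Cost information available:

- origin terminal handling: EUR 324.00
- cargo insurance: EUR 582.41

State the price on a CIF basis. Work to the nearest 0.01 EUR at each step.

CIF price: EUR 15444.04

Not relevant to the conversion: origin terminal — on the seller under both CFR and CIF; already in the CFR price and stays in the CIF price.
From CFR to CIF, the seller additionally bears: insurance.
CIF price = 14861.63 + 582.41 = 15444.04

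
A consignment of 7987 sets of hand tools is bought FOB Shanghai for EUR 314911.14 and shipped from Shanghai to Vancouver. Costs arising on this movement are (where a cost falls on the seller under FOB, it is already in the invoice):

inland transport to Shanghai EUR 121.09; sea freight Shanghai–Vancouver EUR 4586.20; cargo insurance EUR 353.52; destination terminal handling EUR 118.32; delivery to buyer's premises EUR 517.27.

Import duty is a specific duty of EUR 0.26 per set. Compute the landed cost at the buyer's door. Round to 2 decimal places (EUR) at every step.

FOB: the seller bears costs until goods are on board at the origin port; the buyer bears freight, insurance and all costs thereafter.
Already in the invoice (seller's account under FOB): inland to port — exclude.
CIF value = FOB price + freight + insurance = 314911.14 + 4586.20 + 353.52 = 319850.86
Import duty = 7987 × 0.26 = 2076.62
Buyer bears: freight 4586.20 + insurance 353.52 + destination terminal 118.32 + delivery 517.27 + duty 2076.62 = 7651.93
Landed cost = invoice 314911.14 + 7651.93 = 322563.07

Total landed cost: EUR 322563.07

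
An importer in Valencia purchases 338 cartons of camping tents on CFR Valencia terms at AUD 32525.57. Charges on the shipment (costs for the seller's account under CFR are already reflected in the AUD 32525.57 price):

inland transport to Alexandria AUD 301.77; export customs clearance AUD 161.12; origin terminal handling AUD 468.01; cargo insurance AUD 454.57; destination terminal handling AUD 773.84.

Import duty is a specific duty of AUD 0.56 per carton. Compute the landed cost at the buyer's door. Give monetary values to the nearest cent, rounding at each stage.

CFR: the seller pays costs through ocean freight to the destination port, but not insurance.
Already in the invoice (seller's account under CFR): inland to port, export clearance, origin terminal — exclude.
CIF value = CFR price + insurance = 32525.57 + 454.57 = 32980.14
Import duty = 338 × 0.56 = 189.28
Buyer bears: insurance 454.57 + destination terminal 773.84 + duty 189.28 = 1417.69
Landed cost = invoice 32525.57 + 1417.69 = 33943.26

Total landed cost: AUD 33943.26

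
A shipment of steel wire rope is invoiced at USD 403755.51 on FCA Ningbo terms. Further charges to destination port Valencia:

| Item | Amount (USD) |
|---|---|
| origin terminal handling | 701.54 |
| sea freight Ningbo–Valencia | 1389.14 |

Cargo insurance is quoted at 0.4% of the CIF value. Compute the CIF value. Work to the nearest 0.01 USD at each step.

Let C be the CIF value. C = FCA price + pre-shipment costs + freight + 0.4% × C
C − 0.4% × C = 403755.51 + 701.54 + 1389.14
0.996 × C = 405846.19
C = 405846.19 / 0.996 = 407476.09
Insurance premium = 0.4% × 407476.09 = 1629.90

CIF value: USD 407476.09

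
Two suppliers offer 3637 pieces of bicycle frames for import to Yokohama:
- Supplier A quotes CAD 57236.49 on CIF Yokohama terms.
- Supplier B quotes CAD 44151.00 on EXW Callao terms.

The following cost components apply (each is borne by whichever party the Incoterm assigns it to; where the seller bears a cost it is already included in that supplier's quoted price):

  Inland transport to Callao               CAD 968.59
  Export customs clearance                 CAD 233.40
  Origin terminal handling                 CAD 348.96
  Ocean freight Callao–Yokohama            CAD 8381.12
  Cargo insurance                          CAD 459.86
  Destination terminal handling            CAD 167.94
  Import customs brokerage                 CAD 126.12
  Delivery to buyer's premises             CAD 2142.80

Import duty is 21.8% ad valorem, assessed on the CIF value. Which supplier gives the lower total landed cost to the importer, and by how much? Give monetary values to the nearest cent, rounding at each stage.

Supplier A (CIF):
The CIF price already equals the CIF value: 57236.49
Import duty = 57236.49 × 21.8% = 12477.55
Buyer bears (A): 167.94 + 126.12 + 2142.80 = 2436.86
Landed cost (A) = invoice 57236.49 + 2436.86 + duty 12477.55 = 72150.90
Supplier B (EXW):
CIF value = EXW price + inland to port + export clearance + origin terminal + freight + insurance = 44151.00 + 968.59 + 233.40 + 348.96 + 8381.12 + 459.86 = 54542.93
Import duty = 54542.93 × 21.8% = 11890.36
Buyer bears (B): 968.59 + 233.40 + 348.96 + 8381.12 + 459.86 + 167.94 + 126.12 + 2142.80 = 12828.79
Landed cost (B) = invoice 44151.00 + 12828.79 + duty 11890.36 = 68870.15
Difference = |72150.90 − 68870.15| = 3280.75

Supplier B is cheaper by CAD 3280.75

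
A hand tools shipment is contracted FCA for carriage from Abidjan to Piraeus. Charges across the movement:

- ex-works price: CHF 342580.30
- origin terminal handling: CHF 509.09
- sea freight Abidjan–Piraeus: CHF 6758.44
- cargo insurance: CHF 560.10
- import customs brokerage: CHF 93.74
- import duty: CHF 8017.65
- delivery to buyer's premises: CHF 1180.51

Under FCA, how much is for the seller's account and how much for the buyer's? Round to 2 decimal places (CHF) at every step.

FCA: the seller delivers export-cleared goods to the carrier; the buyer bears costs from that point.
Seller's account: goods 342580.30 = 342580.30
Buyer's account: origin terminal 509.09 + freight 6758.44 + insurance 560.10 + brokerage 93.74 + duty 8017.65 + delivery 1180.51 = 17119.53

Seller: CHF 342580.30; buyer: CHF 17119.53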